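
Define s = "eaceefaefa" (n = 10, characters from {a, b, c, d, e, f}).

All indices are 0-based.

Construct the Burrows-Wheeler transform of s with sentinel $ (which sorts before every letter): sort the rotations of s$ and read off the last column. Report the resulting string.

rank  rotation     last
    0  $eaceefaefa  a
    1  a$eaceefaef  f
    2  aceefaefa$e  e
    3  aefa$eaceef  f
    4  ceefaefa$ea  a
    5  eaceefaefa$  $
    6  eefaefa$eac  c
    7  efa$eaceefa  a
    8  efaefa$eace  e
    9  fa$eaceefae  e
   10  faefa$eacee  e

afefa$caeee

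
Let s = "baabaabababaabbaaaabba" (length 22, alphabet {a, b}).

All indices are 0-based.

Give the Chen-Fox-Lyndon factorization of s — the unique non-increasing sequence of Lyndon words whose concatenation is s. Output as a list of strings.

emit factor 1: 'b' (i=0, period=1)
emit factor 2: 'aabaabababaabb' (i=1, period=14)
emit factor 3: 'aaaabb' (i=15, period=6)
emit factor 4: 'a' (i=21, period=1)

["b", "aabaabababaabb", "aaaabb", "a"]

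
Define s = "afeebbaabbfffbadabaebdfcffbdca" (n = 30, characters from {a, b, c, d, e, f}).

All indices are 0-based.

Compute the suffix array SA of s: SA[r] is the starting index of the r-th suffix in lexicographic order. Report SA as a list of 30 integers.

[29, 6, 16, 7, 14, 18, 0, 5, 13, 17, 4, 8, 26, 20, 9, 28, 23, 15, 27, 21, 3, 19, 2, 12, 25, 22, 1, 11, 24, 10]

rank | idx | suffix
   0 |  29 | a
   1 |   6 | aabbfffbadabaebdfcffbdca
   2 |  16 | abaebdfcffbdca
   3 |   7 | abbfffbadabaebdfcffbdca
   4 |  14 | adabaebdfcffbdca
   5 |  18 | aebdfcffbdca
   6 |   0 | afeebbaabbfffbadabaebdfcffbdca
   7 |   5 | baabbfffbadabaebdfcffbdca
   8 |  13 | badabaebdfcffbdca
   9 |  17 | baebdfcffbdca
  10 |   4 | bbaabbfffbadabaebdfcffbdca
  11 |   8 | bbfffbadabaebdfcffbdca
  12 |  26 | bdca
  13 |  20 | bdfcffbdca
  14 |   9 | bfffbadabaebdfcffbdca
  15 |  28 | ca
  16 |  23 | cffbdca
  17 |  15 | dabaebdfcffbdca
  18 |  27 | dca
  19 |  21 | dfcffbdca
  20 |   3 | ebbaabbfffbadabaebdfcffbdca
  21 |  19 | ebdfcffbdca
  22 |   2 | eebbaabbfffbadabaebdfcffbdca
  23 |  12 | fbadabaebdfcffbdca
  24 |  25 | fbdca
  25 |  22 | fcffbdca
  26 |   1 | feebbaabbfffbadabaebdfcffbdca
  27 |  11 | ffbadabaebdfcffbdca
  28 |  24 | ffbdca
  29 |  10 | fffbadabaebdfcffbdca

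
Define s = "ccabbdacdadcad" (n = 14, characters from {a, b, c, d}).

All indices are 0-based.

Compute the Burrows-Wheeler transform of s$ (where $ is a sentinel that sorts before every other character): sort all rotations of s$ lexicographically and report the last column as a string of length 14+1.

rank  rotation         last
    0  $ccabbdacdadcad  d
    1  abbdacdadcad$cc  c
    2  acdadcad$ccabbd  d
    3  ad$ccabbdacdadc  c
    4  adcad$ccabbdacd  d
    5  bbdacdadcad$cca  a
    6  bdacdadcad$ccab  b
    7  cabbdacdadcad$c  c
    8  cad$ccabbdacdad  d
    9  ccabbdacdadcad$  $
   10  cdadcad$ccabbda  a
   11  d$ccabbdacdadca  a
   12  dacdadcad$ccabb  b
   13  dadcad$ccabbdac  c
   14  dcad$ccabbdacda  a

dcdcdabcd$aabca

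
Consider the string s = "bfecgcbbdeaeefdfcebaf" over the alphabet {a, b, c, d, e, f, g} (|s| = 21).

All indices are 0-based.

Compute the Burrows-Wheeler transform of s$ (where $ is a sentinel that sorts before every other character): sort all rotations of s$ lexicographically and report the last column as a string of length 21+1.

febecb$gfebfdcfaeadebc

rank  rotation                last
    0  $bfecgcbbdeaeefdfcebaf  f
    1  aeefdfcebaf$bfecgcbbde  e
    2  af$bfecgcbbdeaeefdfceb  b
    3  baf$bfecgcbbdeaeefdfce  e
    4  bbdeaeefdfcebaf$bfecgc  c
    5  bdeaeefdfcebaf$bfecgcb  b
    6  bfecgcbbdeaeefdfcebaf$  $
    7  cbbdeaeefdfcebaf$bfecg  g
    8  cebaf$bfecgcbbdeaeefdf  f
    9  cgcbbdeaeefdfcebaf$bfe  e
   10  deaeefdfcebaf$bfecgcbb  b
   11  dfcebaf$bfecgcbbdeaeef  f
   12  eaeefdfcebaf$bfecgcbbd  d
   13  ebaf$bfecgcbbdeaeefdfc  c
   14  ecgcbbdeaeefdfcebaf$bf  f
   15  eefdfcebaf$bfecgcbbdea  a
   16  efdfcebaf$bfecgcbbdeae  e
   17  f$bfecgcbbdeaeefdfceba  a
   18  fcebaf$bfecgcbbdeaeefd  d
   19  fdfcebaf$bfecgcbbdeaee  e
   20  fecgcbbdeaeefdfcebaf$b  b
   21  gcbbdeaeefdfcebaf$bfec  c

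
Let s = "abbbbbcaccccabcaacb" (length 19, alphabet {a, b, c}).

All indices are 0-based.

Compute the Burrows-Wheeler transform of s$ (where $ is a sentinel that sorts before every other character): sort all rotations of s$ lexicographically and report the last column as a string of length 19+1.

rank  rotation              last
    0  $abbbbbcaccccabcaacb  b
    1  aacb$abbbbbcaccccabc  c
    2  abbbbbcaccccabcaacb$  $
    3  abcaacb$abbbbbcacccc  c
    4  acb$abbbbbcaccccabca  a
    5  accccabcaacb$abbbbbc  c
    6  b$abbbbbcaccccabcaac  c
    7  bbbbbcaccccabcaacb$a  a
    8  bbbbcaccccabcaacb$ab  b
    9  bbbcaccccabcaacb$abb  b
   10  bbcaccccabcaacb$abbb  b
   11  bcaacb$abbbbbcacccca  a
   12  bcaccccabcaacb$abbbb  b
   13  caacb$abbbbbcaccccab  b
   14  cabcaacb$abbbbbcaccc  c
   15  caccccabcaacb$abbbbb  b
   16  cb$abbbbbcaccccabcaa  a
   17  ccabcaacb$abbbbbcacc  c
   18  cccabcaacb$abbbbbcac  c
   19  ccccabcaacb$abbbbbca  a

bc$caccabbbabbcbacca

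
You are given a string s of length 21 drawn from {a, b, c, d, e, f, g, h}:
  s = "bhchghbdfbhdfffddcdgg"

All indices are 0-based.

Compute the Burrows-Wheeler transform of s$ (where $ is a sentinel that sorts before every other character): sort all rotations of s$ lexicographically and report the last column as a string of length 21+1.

gh$fdhdfbhcdffdgdhgbbc

rank  rotation                last
    0  $bhchghbdfbhdfffddcdgg  g
    1  bdfbhdfffddcdgg$bhchgh  h
    2  bhchghbdfbhdfffddcdgg$  $
    3  bhdfffddcdgg$bhchghbdf  f
    4  cdgg$bhchghbdfbhdfffdd  d
    5  chghbdfbhdfffddcdgg$bh  h
    6  dcdgg$bhchghbdfbhdfffd  d
    7  ddcdgg$bhchghbdfbhdfff  f
    8  dfbhdfffddcdgg$bhchghb  b
    9  dfffddcdgg$bhchghbdfbh  h
   10  dgg$bhchghbdfbhdfffddc  c
   11  fbhdfffddcdgg$bhchghbd  d
   12  fddcdgg$bhchghbdfbhdff  f
   13  ffddcdgg$bhchghbdfbhdf  f
   14  fffddcdgg$bhchghbdfbhd  d
   15  g$bhchghbdfbhdfffddcdg  g
   16  gg$bhchghbdfbhdfffddcd  d
   17  ghbdfbhdfffddcdgg$bhch  h
   18  hbdfbhdfffddcdgg$bhchg  g
   19  hchghbdfbhdfffddcdgg$b  b
   20  hdfffddcdgg$bhchghbdfb  b
   21  hghbdfbhdfffddcdgg$bhc  c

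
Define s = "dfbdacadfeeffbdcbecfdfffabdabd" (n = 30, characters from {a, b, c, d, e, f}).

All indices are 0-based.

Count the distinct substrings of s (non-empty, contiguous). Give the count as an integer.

sorted suffixes:
  #0 SA[0]=27  'abd'
  #1 SA[1]=24  'abdabd'
  #2 SA[2]=4  'acadfeeffbdcbecfdfffabdabd'
  #3 SA[3]=6  'adfeeffbdcbecfdfffabdabd'
  #4 SA[4]=28  'bd'
  #5 SA[5]=25  'bdabd'
  #6 SA[6]=2  'bdacadfeeffbdcbecfdfffabdabd'
  #7 SA[7]=13  'bdcbecfdfffabdabd'
  #8 SA[8]=16  'becfdfffabdabd'
  #9 SA[9]=5  'cadfeeffbdcbecfdfffabdabd'
  #10 SA[10]=15  'cbecfdfffabdabd'
  #11 SA[11]=18  'cfdfffabdabd'
  #12 SA[12]=29  'd'
  #13 SA[13]=26  'dabd'
  #14 SA[14]=3  'dacadfeeffbdcbecfdfffabdabd'
  #15 SA[15]=14  'dcbecfdfffabdabd'
  #16 SA[16]=0  'dfbdacadfeeffbdcbecfdfffabdabd'
  #17 SA[17]=7  'dfeeffbdcbecfdfffabdabd'
  #18 SA[18]=20  'dfffabdabd'
  #19 SA[19]=17  'ecfdfffabdabd'
  #20 SA[20]=9  'eeffbdcbecfdfffabdabd'
  #21 SA[21]=10  'effbdcbecfdfffabdabd'
  #22 SA[22]=23  'fabdabd'
  #23 SA[23]=1  'fbdacadfeeffbdcbecfdfffabdabd'
  #24 SA[24]=12  'fbdcbecfdfffabdabd'
  #25 SA[25]=19  'fdfffabdabd'
  #26 SA[26]=8  'feeffbdcbecfdfffabdabd'
  #27 SA[27]=22  'ffabdabd'
  #28 SA[28]=11  'ffbdcbecfdfffabdabd'
  #29 SA[29]=21  'fffabdabd'

SA = [27, 24, 4, 6, 28, 25, 2, 13, 16, 5, 15, 18, 29, 26, 3, 14, 0, 7, 20, 17, 9, 10, 23, 1, 12, 19, 8, 22, 11, 21]
rank  pair      lcp
   1  s[27:],s[24:]  3  'abd'
   2  s[24:],s[4:]  1  'a'
   3  s[4:],s[6:]  1  'a'
   4  s[6:],s[28:]  0  ''
   5  s[28:],s[25:]  2  'bd'
   6  s[25:],s[2:]  3  'bda'
   7  s[2:],s[13:]  2  'bd'
   8  s[13:],s[16:]  1  'b'
   9  s[16:],s[5:]  0  ''
  10  s[5:],s[15:]  1  'c'
  11  s[15:],s[18:]  1  'c'
  12  s[18:],s[29:]  0  ''
  13  s[29:],s[26:]  1  'd'
  14  s[26:],s[3:]  2  'da'
  15  s[3:],s[14:]  1  'd'
  16  s[14:],s[0:]  1  'd'
  17  s[0:],s[7:]  2  'df'
  18  s[7:],s[20:]  2  'df'
  19  s[20:],s[17:]  0  ''
  20  s[17:],s[9:]  1  'e'
  21  s[9:],s[10:]  1  'e'
  22  s[10:],s[23:]  0  ''
  23  s[23:],s[1:]  1  'f'
  24  s[1:],s[12:]  3  'fbd'
  25  s[12:],s[19:]  1  'f'
  26  s[19:],s[8:]  1  'f'
  27  s[8:],s[22:]  1  'f'
  28  s[22:],s[11:]  2  'ff'
  29  s[11:],s[21:]  2  'ff'

n(n+1)/2 = 30·31/2 = 465
Σ LCP = 0 + 3 + 1 + 1 + 0 + 2 + 3 + 2 + 1 + 0 + 1 + 1 + 0 + 1 + 2 + 1 + 1 + 2 + 2 + 0 + 1 + 1 + 0 + 1 + 3 + 1 + 1 + 1 + 2 + 2 = 37
distinct = 465 − 37 = 428

428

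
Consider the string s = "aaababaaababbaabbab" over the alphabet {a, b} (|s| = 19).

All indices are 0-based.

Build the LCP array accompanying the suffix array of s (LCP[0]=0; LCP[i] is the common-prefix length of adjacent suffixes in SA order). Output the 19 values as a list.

rank→(start, suffix):
  0 → (0, 'aaababaaababbaabbab')
  1 → (6, 'aaababbaabbab')
  2 → (1, 'aababaaababbaabbab')
  3 → (7, 'aababbaabbab')
  4 → (13, 'aabbab')
  5 → (17, 'ab')
  6 → (4, 'abaaababbaabbab')
  7 → (2, 'ababaaababbaabbab')
  8 → (8, 'ababbaabbab')
  9 → (10, 'abbaabbab')
  10 → (14, 'abbab')
  11 → (18, 'b')
  12 → (5, 'baaababbaabbab')
  13 → (12, 'baabbab')
  14 → (16, 'bab')
  15 → (3, 'babaaababbaabbab')
  16 → (9, 'babbaabbab')
  17 → (11, 'bbaabbab')
  18 → (15, 'bbab')

SA = [0, 6, 1, 7, 13, 17, 4, 2, 8, 10, 14, 18, 5, 12, 16, 3, 9, 11, 15]
rank  pair      lcp
   1  s[0:],s[6:]  6  'aaabab'
   2  s[6:],s[1:]  2  'aa'
   3  s[1:],s[7:]  5  'aabab'
   4  s[7:],s[13:]  3  'aab'
   5  s[13:],s[17:]  1  'a'
   6  s[17:],s[4:]  2  'ab'
   7  s[4:],s[2:]  3  'aba'
   8  s[2:],s[8:]  4  'abab'
   9  s[8:],s[10:]  2  'ab'
  10  s[10:],s[14:]  4  'abba'
  11  s[14:],s[18:]  0  ''
  12  s[18:],s[5:]  1  'b'
  13  s[5:],s[12:]  3  'baa'
  14  s[12:],s[16:]  2  'ba'
  15  s[16:],s[3:]  3  'bab'
  16  s[3:],s[9:]  3  'bab'
  17  s[9:],s[11:]  1  'b'
  18  s[11:],s[15:]  3  'bba'

[0, 6, 2, 5, 3, 1, 2, 3, 4, 2, 4, 0, 1, 3, 2, 3, 3, 1, 3]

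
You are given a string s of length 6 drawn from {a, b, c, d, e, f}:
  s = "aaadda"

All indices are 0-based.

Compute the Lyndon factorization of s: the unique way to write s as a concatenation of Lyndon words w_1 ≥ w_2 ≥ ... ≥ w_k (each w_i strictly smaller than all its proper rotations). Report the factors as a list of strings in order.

emit factor 1: 'aaadd' (i=0, period=5)
emit factor 2: 'a' (i=5, period=1)

["aaadd", "a"]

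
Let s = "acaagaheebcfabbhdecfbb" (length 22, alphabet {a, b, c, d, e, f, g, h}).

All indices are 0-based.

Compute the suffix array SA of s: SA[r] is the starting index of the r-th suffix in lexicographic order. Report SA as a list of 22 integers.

[2, 12, 0, 3, 5, 21, 20, 13, 9, 14, 1, 10, 18, 16, 8, 17, 7, 11, 19, 4, 15, 6]

sorted suffixes:
  #0 SA[0]=2  'aagaheebcfabbhdecfbb'
  #1 SA[1]=12  'abbhdecfbb'
  #2 SA[2]=0  'acaagaheebcfabbhdecfbb'
  #3 SA[3]=3  'agaheebcfabbhdecfbb'
  #4 SA[4]=5  'aheebcfabbhdecfbb'
  #5 SA[5]=21  'b'
  #6 SA[6]=20  'bb'
  #7 SA[7]=13  'bbhdecfbb'
  #8 SA[8]=9  'bcfabbhdecfbb'
  #9 SA[9]=14  'bhdecfbb'
  #10 SA[10]=1  'caagaheebcfabbhdecfbb'
  #11 SA[11]=10  'cfabbhdecfbb'
  #12 SA[12]=18  'cfbb'
  #13 SA[13]=16  'decfbb'
  #14 SA[14]=8  'ebcfabbhdecfbb'
  #15 SA[15]=17  'ecfbb'
  #16 SA[16]=7  'eebcfabbhdecfbb'
  #17 SA[17]=11  'fabbhdecfbb'
  #18 SA[18]=19  'fbb'
  #19 SA[19]=4  'gaheebcfabbhdecfbb'
  #20 SA[20]=15  'hdecfbb'
  #21 SA[21]=6  'heebcfabbhdecfbb'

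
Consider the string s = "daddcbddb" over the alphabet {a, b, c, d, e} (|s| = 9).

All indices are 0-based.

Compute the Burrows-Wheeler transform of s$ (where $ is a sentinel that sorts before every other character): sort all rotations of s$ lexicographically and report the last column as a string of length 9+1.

bddcd$ddba

rank  rotation    last
    0  $daddcbddb  b
    1  addcbddb$d  d
    2  b$daddcbdd  d
    3  bddb$daddc  c
    4  cbddb$dadd  d
    5  daddcbddb$  $
    6  db$daddcbd  d
    7  dcbddb$dad  d
    8  ddb$daddcb  b
    9  ddcbddb$da  a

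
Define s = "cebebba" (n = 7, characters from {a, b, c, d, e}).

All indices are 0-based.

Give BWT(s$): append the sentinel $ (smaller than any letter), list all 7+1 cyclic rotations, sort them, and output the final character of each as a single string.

abbee$bc

rank  rotation  last
    0  $cebebba  a
    1  a$cebebb  b
    2  ba$cebeb  b
    3  bba$cebe  e
    4  bebba$ce  e
    5  cebebba$  $
    6  ebba$ceb  b
    7  ebebba$c  c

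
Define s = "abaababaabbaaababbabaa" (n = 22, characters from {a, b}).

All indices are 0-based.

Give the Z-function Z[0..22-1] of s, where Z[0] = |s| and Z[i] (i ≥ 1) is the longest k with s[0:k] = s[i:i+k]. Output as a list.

[22, 0, 1, 3, 0, 5, 0, 1, 2, 0, 0, 1, 1, 3, 0, 2, 0, 0, 4, 0, 1, 1]

Z[0]=22
i=1: i≥r, start 0; Z[1]=0
i=2: i≥r, start 0; Z[2]=1 scan→box=[2,3)
i=3: i≥r, start 0; Z[3]=3 scan→box=[3,6)
i=4: min(r-i=2, Z[1]=0)=0; Z[4]=0
i=5: min(r-i=1, Z[2]=1)=1; Z[5]=5 scan→box=[5,10)
i=6: min(r-i=4, Z[1]=0)=0; Z[6]=0
i=7: min(r-i=3, Z[2]=1)=1; Z[7]=1
i=8: min(r-i=2, Z[3]=3)=2; Z[8]=2
i=9: min(r-i=1, Z[4]=0)=0; Z[9]=0
i=10: i≥r, start 0; Z[10]=0
i=11: i≥r, start 0; Z[11]=1 scan→box=[11,12)
i=12: i≥r, start 0; Z[12]=1 scan→box=[12,13)
i=13: i≥r, start 0; Z[13]=3 scan→box=[13,16)
i=14: min(r-i=2, Z[1]=0)=0; Z[14]=0
i=15: min(r-i=1, Z[2]=1)=1; Z[15]=2 scan→box=[15,17)
i=16: min(r-i=1, Z[1]=0)=0; Z[16]=0
i=17: i≥r, start 0; Z[17]=0
i=18: i≥r, start 0; Z[18]=4 scan→box=[18,22)
i=19: min(r-i=3, Z[1]=0)=0; Z[19]=0
i=20: min(r-i=2, Z[2]=1)=1; Z[20]=1
i=21: min(r-i=1, Z[3]=3)=1; Z[21]=1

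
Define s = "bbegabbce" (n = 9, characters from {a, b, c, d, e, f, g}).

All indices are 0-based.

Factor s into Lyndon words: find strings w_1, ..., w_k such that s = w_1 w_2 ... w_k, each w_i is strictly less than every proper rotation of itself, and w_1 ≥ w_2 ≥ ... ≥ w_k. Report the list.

emit factor 1: 'bbeg' (i=0, period=4)
emit factor 2: 'abbce' (i=4, period=5)

["bbeg", "abbce"]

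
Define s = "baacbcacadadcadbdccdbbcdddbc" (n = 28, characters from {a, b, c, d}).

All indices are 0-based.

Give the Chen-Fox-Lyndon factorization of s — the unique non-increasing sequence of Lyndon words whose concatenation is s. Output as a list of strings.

["b", "aacbcacadadcadbdccdbbcdddbc"]

emit factor 1: 'b' (i=0, period=1)
emit factor 2: 'aacbcacadadcadbdccdbbcdddbc' (i=1, period=27)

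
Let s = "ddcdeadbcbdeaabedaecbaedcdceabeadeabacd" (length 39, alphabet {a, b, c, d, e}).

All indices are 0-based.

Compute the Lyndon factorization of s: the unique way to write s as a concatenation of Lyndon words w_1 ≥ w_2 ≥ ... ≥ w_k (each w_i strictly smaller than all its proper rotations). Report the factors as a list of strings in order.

["d", "d", "cde", "adbcbde", "aabedaecbaedcdceabeadeabacd"]

emit factor 1: 'd' (i=0, period=1)
emit factor 2: 'd' (i=1, period=1)
emit factor 3: 'cde' (i=2, period=3)
emit factor 4: 'adbcbde' (i=5, period=7)
emit factor 5: 'aabedaecbaedcdceabeadeabacd' (i=12, period=27)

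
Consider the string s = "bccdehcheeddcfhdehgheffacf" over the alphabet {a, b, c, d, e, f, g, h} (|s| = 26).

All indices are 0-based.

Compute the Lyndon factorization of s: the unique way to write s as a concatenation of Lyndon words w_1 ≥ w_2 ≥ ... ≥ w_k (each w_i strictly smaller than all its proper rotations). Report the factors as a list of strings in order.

emit factor 1: 'bccdehcheeddcfhdehgheff' (i=0, period=23)
emit factor 2: 'acf' (i=23, period=3)

["bccdehcheeddcfhdehgheff", "acf"]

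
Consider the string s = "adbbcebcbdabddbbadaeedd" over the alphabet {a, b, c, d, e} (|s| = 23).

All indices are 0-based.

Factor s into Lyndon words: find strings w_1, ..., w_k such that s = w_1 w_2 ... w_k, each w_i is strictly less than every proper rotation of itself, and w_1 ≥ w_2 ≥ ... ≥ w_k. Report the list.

["adbbcebcbd", "abddbbadaeedd"]

emit factor 1: 'adbbcebcbd' (i=0, period=10)
emit factor 2: 'abddbbadaeedd' (i=10, period=13)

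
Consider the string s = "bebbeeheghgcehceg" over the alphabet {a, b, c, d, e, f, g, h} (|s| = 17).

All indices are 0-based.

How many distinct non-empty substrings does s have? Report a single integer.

137

sorted suffixes:
  #0 SA[0]=2  'bbeeheghgcehceg'
  #1 SA[1]=0  'bebbeeheghgcehceg'
  #2 SA[2]=3  'beeheghgcehceg'
  #3 SA[3]=14  'ceg'
  #4 SA[4]=11  'cehceg'
  #5 SA[5]=1  'ebbeeheghgcehceg'
  #6 SA[6]=4  'eeheghgcehceg'
  #7 SA[7]=15  'eg'
  #8 SA[8]=7  'eghgcehceg'
  #9 SA[9]=12  'ehceg'
  #10 SA[10]=5  'eheghgcehceg'
  #11 SA[11]=16  'g'
  #12 SA[12]=10  'gcehceg'
  #13 SA[13]=8  'ghgcehceg'
  #14 SA[14]=13  'hceg'
  #15 SA[15]=6  'heghgcehceg'
  #16 SA[16]=9  'hgcehceg'

SA = [2, 0, 3, 14, 11, 1, 4, 15, 7, 12, 5, 16, 10, 8, 13, 6, 9]
[i] adj suffixes → lcp
  [1] 2/0 → 1 ('b')
  [2] 0/3 → 2 ('be')
  [3] 3/14 → 0 ('')
  [4] 14/11 → 2 ('ce')
  [5] 11/1 → 0 ('')
  [6] 1/4 → 1 ('e')
  [7] 4/15 → 1 ('e')
  [8] 15/7 → 2 ('eg')
  [9] 7/12 → 1 ('e')
  [10] 12/5 → 2 ('eh')
  [11] 5/16 → 0 ('')
  [12] 16/10 → 1 ('g')
  [13] 10/8 → 1 ('g')
  [14] 8/13 → 0 ('')
  [15] 13/6 → 1 ('h')
  [16] 6/9 → 1 ('h')

n(n+1)/2 = 17·18/2 = 153
Σ LCP = 0 + 1 + 2 + 0 + 2 + 0 + 1 + 1 + 2 + 1 + 2 + 0 + 1 + 1 + 0 + 1 + 1 = 16
distinct = 153 − 16 = 137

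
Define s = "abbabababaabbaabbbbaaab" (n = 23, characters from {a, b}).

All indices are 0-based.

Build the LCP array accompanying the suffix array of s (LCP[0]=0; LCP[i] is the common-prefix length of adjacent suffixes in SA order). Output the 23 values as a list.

[0, 2, 3, 4, 1, 2, 3, 5, 2, 4, 3, 0, 1, 3, 5, 2, 4, 6, 1, 4, 3, 2, 3]

rank | idx | suffix
   0 |  19 | aaab
   1 |  20 | aab
   2 |   9 | aabbaabbbbaaab
   3 |  13 | aabbbbaaab
   4 |  21 | ab
   5 |   7 | abaabbaabbbbaaab
   6 |   5 | ababaabbaabbbbaaab
   7 |   3 | abababaabbaabbbbaaab
   8 |  10 | abbaabbbbaaab
   9 |   0 | abbabababaabbaabbbbaaab
  10 |  14 | abbbbaaab
  11 |  22 | b
  12 |  18 | baaab
  13 |   8 | baabbaabbbbaaab
  14 |  12 | baabbbbaaab
  15 |   6 | babaabbaabbbbaaab
  16 |   4 | bababaabbaabbbbaaab
  17 |   2 | babababaabbaabbbbaaab
  18 |  17 | bbaaab
  19 |  11 | bbaabbbbaaab
  20 |   1 | bbabababaabbaabbbbaaab
  21 |  16 | bbbaaab
  22 |  15 | bbbbaaab

SA = [19, 20, 9, 13, 21, 7, 5, 3, 10, 0, 14, 22, 18, 8, 12, 6, 4, 2, 17, 11, 1, 16, 15]
i: (SA[i-1],SA[i]) lcp shared
  1: (19,20) 2 'aa'
  2: (20,9) 3 'aab'
  3: (9,13) 4 'aabb'
  4: (13,21) 1 'a'
  5: (21,7) 2 'ab'
  6: (7,5) 3 'aba'
  7: (5,3) 5 'ababa'
  8: (3,10) 2 'ab'
  9: (10,0) 4 'abba'
  10: (0,14) 3 'abb'
  11: (14,22) 0 ''
  12: (22,18) 1 'b'
  13: (18,8) 3 'baa'
  14: (8,12) 5 'baabb'
  15: (12,6) 2 'ba'
  16: (6,4) 4 'baba'
  17: (4,2) 6 'bababa'
  18: (2,17) 1 'b'
  19: (17,11) 4 'bbaa'
  20: (11,1) 3 'bba'
  21: (1,16) 2 'bb'
  22: (16,15) 3 'bbb'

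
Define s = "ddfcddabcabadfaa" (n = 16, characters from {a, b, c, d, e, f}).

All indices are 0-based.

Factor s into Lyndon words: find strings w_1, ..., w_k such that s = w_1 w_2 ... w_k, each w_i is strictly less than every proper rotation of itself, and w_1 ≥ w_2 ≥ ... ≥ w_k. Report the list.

emit factor 1: 'ddf' (i=0, period=3)
emit factor 2: 'cdd' (i=3, period=3)
emit factor 3: 'abc' (i=6, period=3)
emit factor 4: 'abadf' (i=9, period=5)
emit factor 5: 'a' (i=14, period=1)
emit factor 6: 'a' (i=15, period=1)

["ddf", "cdd", "abc", "abadf", "a", "a"]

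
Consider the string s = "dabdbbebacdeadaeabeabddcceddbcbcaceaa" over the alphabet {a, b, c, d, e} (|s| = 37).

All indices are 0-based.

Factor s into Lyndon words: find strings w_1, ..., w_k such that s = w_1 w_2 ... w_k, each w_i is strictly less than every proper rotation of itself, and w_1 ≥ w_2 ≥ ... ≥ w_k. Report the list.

["d", "abdbbebacdeadaeabeabddcceddbcbcace", "a", "a"]

emit factor 1: 'd' (i=0, period=1)
emit factor 2: 'abdbbebacdeadaeabeabddcceddbcbcace' (i=1, period=34)
emit factor 3: 'a' (i=35, period=1)
emit factor 4: 'a' (i=36, period=1)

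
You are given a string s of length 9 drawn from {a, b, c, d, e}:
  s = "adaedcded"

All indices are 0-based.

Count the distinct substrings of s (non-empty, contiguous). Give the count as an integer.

39

sorted suffixes:
  #0 SA[0]=0  'adaedcded'
  #1 SA[1]=2  'aedcded'
  #2 SA[2]=5  'cded'
  #3 SA[3]=8  'd'
  #4 SA[4]=1  'daedcded'
  #5 SA[5]=4  'dcded'
  #6 SA[6]=6  'ded'
  #7 SA[7]=7  'ed'
  #8 SA[8]=3  'edcded'

SA = [0, 2, 5, 8, 1, 4, 6, 7, 3]
[i] adj suffixes → lcp
  [1] 0/2 → 1 ('a')
  [2] 2/5 → 0 ('')
  [3] 5/8 → 0 ('')
  [4] 8/1 → 1 ('d')
  [5] 1/4 → 1 ('d')
  [6] 4/6 → 1 ('d')
  [7] 6/7 → 0 ('')
  [8] 7/3 → 2 ('ed')

n(n+1)/2 = 9·10/2 = 45
Σ LCP = 0 + 1 + 0 + 0 + 1 + 1 + 1 + 0 + 2 = 6
distinct = 45 − 6 = 39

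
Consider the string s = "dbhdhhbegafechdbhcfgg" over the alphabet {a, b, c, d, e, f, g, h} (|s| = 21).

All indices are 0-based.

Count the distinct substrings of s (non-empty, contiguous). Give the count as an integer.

rank | idx | suffix
   0 |   9 | afechdbhcfgg
   1 |   6 | begafechdbhcfgg
   2 |  15 | bhcfgg
   3 |   1 | bhdhhbegafechdbhcfgg
   4 |  17 | cfgg
   5 |  12 | chdbhcfgg
   6 |  14 | dbhcfgg
   7 |   0 | dbhdhhbegafechdbhcfgg
   8 |   3 | dhhbegafechdbhcfgg
   9 |  11 | echdbhcfgg
  10 |   7 | egafechdbhcfgg
  11 |  10 | fechdbhcfgg
  12 |  18 | fgg
  13 |  20 | g
  14 |   8 | gafechdbhcfgg
  15 |  19 | gg
  16 |   5 | hbegafechdbhcfgg
  17 |  16 | hcfgg
  18 |  13 | hdbhcfgg
  19 |   2 | hdhhbegafechdbhcfgg
  20 |   4 | hhbegafechdbhcfgg

SA = [9, 6, 15, 1, 17, 12, 14, 0, 3, 11, 7, 10, 18, 20, 8, 19, 5, 16, 13, 2, 4]
rank  pair      lcp
   1  s[9:],s[6:]  0  ''
   2  s[6:],s[15:]  1  'b'
   3  s[15:],s[1:]  2  'bh'
   4  s[1:],s[17:]  0  ''
   5  s[17:],s[12:]  1  'c'
   6  s[12:],s[14:]  0  ''
   7  s[14:],s[0:]  3  'dbh'
   8  s[0:],s[3:]  1  'd'
   9  s[3:],s[11:]  0  ''
  10  s[11:],s[7:]  1  'e'
  11  s[7:],s[10:]  0  ''
  12  s[10:],s[18:]  1  'f'
  13  s[18:],s[20:]  0  ''
  14  s[20:],s[8:]  1  'g'
  15  s[8:],s[19:]  1  'g'
  16  s[19:],s[5:]  0  ''
  17  s[5:],s[16:]  1  'h'
  18  s[16:],s[13:]  1  'h'
  19  s[13:],s[2:]  2  'hd'
  20  s[2:],s[4:]  1  'h'

n(n+1)/2 = 21·22/2 = 231
Σ LCP = 0 + 0 + 1 + 2 + 0 + 1 + 0 + 3 + 1 + 0 + 1 + 0 + 1 + 0 + 1 + 1 + 0 + 1 + 1 + 2 + 1 = 17
distinct = 231 − 17 = 214

214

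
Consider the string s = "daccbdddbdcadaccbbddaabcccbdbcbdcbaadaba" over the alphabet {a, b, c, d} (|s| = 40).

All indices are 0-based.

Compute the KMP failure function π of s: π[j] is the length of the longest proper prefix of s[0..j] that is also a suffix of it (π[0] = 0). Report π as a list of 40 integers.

π[0] = 0
j=1 s[j]='a': π[1]=0 (border '')
j=2 s[j]='c': π[2]=0 (border '')
j=3 s[j]='c': π[3]=0 (border '')
j=4 s[j]='b': π[4]=0 (border '')
j=5 s[j]='d': π[5]=1 (border 'd')
j=6 s[j]='d': k: 1→0; π[6]=1 (border 'd')
j=7 s[j]='d': k: 1→0; π[7]=1 (border 'd')
j=8 s[j]='b': k: 1→0; π[8]=0 (border '')
j=9 s[j]='d': π[9]=1 (border 'd')
j=10 s[j]='c': k: 1→0; π[10]=0 (border '')
j=11 s[j]='a': π[11]=0 (border '')
j=12 s[j]='d': π[12]=1 (border 'd')
j=13 s[j]='a': π[13]=2 (border 'da')
j=14 s[j]='c': π[14]=3 (border 'dac')
j=15 s[j]='c': π[15]=4 (border 'dacc')
j=16 s[j]='b': π[16]=5 (border 'daccb')
j=17 s[j]='b': k: 5→0; π[17]=0 (border '')
j=18 s[j]='d': π[18]=1 (border 'd')
j=19 s[j]='d': k: 1→0; π[19]=1 (border 'd')
j=20 s[j]='a': π[20]=2 (border 'da')
j=21 s[j]='a': k: 2→0; π[21]=0 (border '')
j=22 s[j]='b': π[22]=0 (border '')
j=23 s[j]='c': π[23]=0 (border '')
j=24 s[j]='c': π[24]=0 (border '')
j=25 s[j]='c': π[25]=0 (border '')
j=26 s[j]='b': π[26]=0 (border '')
j=27 s[j]='d': π[27]=1 (border 'd')
j=28 s[j]='b': k: 1→0; π[28]=0 (border '')
j=29 s[j]='c': π[29]=0 (border '')
j=30 s[j]='b': π[30]=0 (border '')
j=31 s[j]='d': π[31]=1 (border 'd')
j=32 s[j]='c': k: 1→0; π[32]=0 (border '')
j=33 s[j]='b': π[33]=0 (border '')
j=34 s[j]='a': π[34]=0 (border '')
j=35 s[j]='a': π[35]=0 (border '')
j=36 s[j]='d': π[36]=1 (border 'd')
j=37 s[j]='a': π[37]=2 (border 'da')
j=38 s[j]='b': k: 2→0; π[38]=0 (border '')
j=39 s[j]='a': π[39]=0 (border '')

[0, 0, 0, 0, 0, 1, 1, 1, 0, 1, 0, 0, 1, 2, 3, 4, 5, 0, 1, 1, 2, 0, 0, 0, 0, 0, 0, 1, 0, 0, 0, 1, 0, 0, 0, 0, 1, 2, 0, 0]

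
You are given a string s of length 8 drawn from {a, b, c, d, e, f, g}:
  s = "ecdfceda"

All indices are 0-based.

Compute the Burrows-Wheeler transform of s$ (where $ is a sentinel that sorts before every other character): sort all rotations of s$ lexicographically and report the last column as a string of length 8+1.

rank  rotation   last
    0  $ecdfceda  a
    1  a$ecdfced  d
    2  cdfceda$e  e
    3  ceda$ecdf  f
    4  da$ecdfce  e
    5  dfceda$ec  c
    6  ecdfceda$  $
    7  eda$ecdfc  c
    8  fceda$ecd  d

adefec$cd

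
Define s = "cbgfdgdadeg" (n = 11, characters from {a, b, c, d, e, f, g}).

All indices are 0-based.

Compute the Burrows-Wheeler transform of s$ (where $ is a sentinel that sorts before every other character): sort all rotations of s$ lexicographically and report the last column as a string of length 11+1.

gdc$gafdgedb

rank  rotation      last
    0  $cbgfdgdadeg  g
    1  adeg$cbgfdgd  d
    2  bgfdgdadeg$c  c
    3  cbgfdgdadeg$  $
    4  dadeg$cbgfdg  g
    5  deg$cbgfdgda  a
    6  dgdadeg$cbgf  f
    7  eg$cbgfdgdad  d
    8  fdgdadeg$cbg  g
    9  g$cbgfdgdade  e
   10  gdadeg$cbgfd  d
   11  gfdgdadeg$cb  b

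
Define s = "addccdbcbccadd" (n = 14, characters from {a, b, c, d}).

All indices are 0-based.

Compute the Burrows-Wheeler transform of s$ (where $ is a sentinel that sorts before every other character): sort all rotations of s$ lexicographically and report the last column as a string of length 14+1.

rank  rotation         last
    0  $addccdbcbccadd  d
    1  add$addccdbcbcc  c
    2  addccdbcbccadd$  $
    3  bcbccadd$addccd  d
    4  bccadd$addccdbc  c
    5  cadd$addccdbcbc  c
    6  cbccadd$addccdb  b
    7  ccadd$addccdbcb  b
    8  ccdbcbccadd$add  d
    9  cdbcbccadd$addc  c
   10  d$addccdbcbccad  d
   11  dbcbccadd$addcc  c
   12  dccdbcbccadd$ad  d
   13  dd$addccdbcbcca  a
   14  ddccdbcbccadd$a  a

dc$dccbbdcdcdaa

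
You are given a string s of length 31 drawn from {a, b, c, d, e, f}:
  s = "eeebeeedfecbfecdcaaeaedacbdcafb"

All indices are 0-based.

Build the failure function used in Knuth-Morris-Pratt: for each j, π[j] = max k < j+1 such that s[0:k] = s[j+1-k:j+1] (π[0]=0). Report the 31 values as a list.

[0, 1, 2, 0, 1, 2, 3, 0, 0, 1, 0, 0, 0, 1, 0, 0, 0, 0, 0, 1, 0, 1, 0, 0, 0, 0, 0, 0, 0, 0, 0]

π[0] = 0
j=1 s[j]='e': π[1]=1 (border 'e')
j=2 s[j]='e': π[2]=2 (border 'ee')
j=3 s[j]='b': k: 2→1→0; π[3]=0 (border '')
j=4 s[j]='e': π[4]=1 (border 'e')
j=5 s[j]='e': π[5]=2 (border 'ee')
j=6 s[j]='e': π[6]=3 (border 'eee')
j=7 s[j]='d': k: 3→2→1→0; π[7]=0 (border '')
j=8 s[j]='f': π[8]=0 (border '')
j=9 s[j]='e': π[9]=1 (border 'e')
j=10 s[j]='c': k: 1→0; π[10]=0 (border '')
j=11 s[j]='b': π[11]=0 (border '')
j=12 s[j]='f': π[12]=0 (border '')
j=13 s[j]='e': π[13]=1 (border 'e')
j=14 s[j]='c': k: 1→0; π[14]=0 (border '')
j=15 s[j]='d': π[15]=0 (border '')
j=16 s[j]='c': π[16]=0 (border '')
j=17 s[j]='a': π[17]=0 (border '')
j=18 s[j]='a': π[18]=0 (border '')
j=19 s[j]='e': π[19]=1 (border 'e')
j=20 s[j]='a': k: 1→0; π[20]=0 (border '')
j=21 s[j]='e': π[21]=1 (border 'e')
j=22 s[j]='d': k: 1→0; π[22]=0 (border '')
j=23 s[j]='a': π[23]=0 (border '')
j=24 s[j]='c': π[24]=0 (border '')
j=25 s[j]='b': π[25]=0 (border '')
j=26 s[j]='d': π[26]=0 (border '')
j=27 s[j]='c': π[27]=0 (border '')
j=28 s[j]='a': π[28]=0 (border '')
j=29 s[j]='f': π[29]=0 (border '')
j=30 s[j]='b': π[30]=0 (border '')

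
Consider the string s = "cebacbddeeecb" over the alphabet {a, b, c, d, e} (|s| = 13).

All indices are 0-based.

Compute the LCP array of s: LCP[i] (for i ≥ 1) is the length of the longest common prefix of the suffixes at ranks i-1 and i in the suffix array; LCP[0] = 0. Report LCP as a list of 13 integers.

[0, 0, 1, 1, 0, 2, 1, 0, 1, 0, 1, 1, 2]

rank→(start, suffix):
  0 → (3, 'acbddeeecb')
  1 → (12, 'b')
  2 → (2, 'bacbddeeecb')
  3 → (5, 'bddeeecb')
  4 → (11, 'cb')
  5 → (4, 'cbddeeecb')
  6 → (0, 'cebacbddeeecb')
  7 → (6, 'ddeeecb')
  8 → (7, 'deeecb')
  9 → (1, 'ebacbddeeecb')
  10 → (10, 'ecb')
  11 → (9, 'eecb')
  12 → (8, 'eeecb')

SA = [3, 12, 2, 5, 11, 4, 0, 6, 7, 1, 10, 9, 8]
i: (SA[i-1],SA[i]) lcp shared
  1: (3,12) 0 ''
  2: (12,2) 1 'b'
  3: (2,5) 1 'b'
  4: (5,11) 0 ''
  5: (11,4) 2 'cb'
  6: (4,0) 1 'c'
  7: (0,6) 0 ''
  8: (6,7) 1 'd'
  9: (7,1) 0 ''
  10: (1,10) 1 'e'
  11: (10,9) 1 'e'
  12: (9,8) 2 'ee'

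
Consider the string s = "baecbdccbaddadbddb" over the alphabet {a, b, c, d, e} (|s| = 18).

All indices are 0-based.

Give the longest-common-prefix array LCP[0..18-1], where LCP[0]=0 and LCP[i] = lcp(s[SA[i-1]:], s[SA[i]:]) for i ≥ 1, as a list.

sorted suffixes:
  #0 SA[0]=12  'adbddb'
  #1 SA[1]=9  'addadbddb'
  #2 SA[2]=1  'aecbdccbaddadbddb'
  #3 SA[3]=17  'b'
  #4 SA[4]=8  'baddadbddb'
  #5 SA[5]=0  'baecbdccbaddadbddb'
  #6 SA[6]=4  'bdccbaddadbddb'
  #7 SA[7]=14  'bddb'
  #8 SA[8]=7  'cbaddadbddb'
  #9 SA[9]=3  'cbdccbaddadbddb'
  #10 SA[10]=6  'ccbaddadbddb'
  #11 SA[11]=11  'dadbddb'
  #12 SA[12]=16  'db'
  #13 SA[13]=13  'dbddb'
  #14 SA[14]=5  'dccbaddadbddb'
  #15 SA[15]=10  'ddadbddb'
  #16 SA[16]=15  'ddb'
  #17 SA[17]=2  'ecbdccbaddadbddb'

SA = [12, 9, 1, 17, 8, 0, 4, 14, 7, 3, 6, 11, 16, 13, 5, 10, 15, 2]
rank  pair      lcp
   1  s[12:],s[9:]  2  'ad'
   2  s[9:],s[1:]  1  'a'
   3  s[1:],s[17:]  0  ''
   4  s[17:],s[8:]  1  'b'
   5  s[8:],s[0:]  2  'ba'
   6  s[0:],s[4:]  1  'b'
   7  s[4:],s[14:]  2  'bd'
   8  s[14:],s[7:]  0  ''
   9  s[7:],s[3:]  2  'cb'
  10  s[3:],s[6:]  1  'c'
  11  s[6:],s[11:]  0  ''
  12  s[11:],s[16:]  1  'd'
  13  s[16:],s[13:]  2  'db'
  14  s[13:],s[5:]  1  'd'
  15  s[5:],s[10:]  1  'd'
  16  s[10:],s[15:]  2  'dd'
  17  s[15:],s[2:]  0  ''

[0, 2, 1, 0, 1, 2, 1, 2, 0, 2, 1, 0, 1, 2, 1, 1, 2, 0]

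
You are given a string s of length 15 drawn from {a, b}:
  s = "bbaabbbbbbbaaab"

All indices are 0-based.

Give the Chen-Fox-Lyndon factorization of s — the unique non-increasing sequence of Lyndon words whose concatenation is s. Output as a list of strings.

["b", "b", "aabbbbbbb", "aaab"]

emit factor 1: 'b' (i=0, period=1)
emit factor 2: 'b' (i=1, period=1)
emit factor 3: 'aabbbbbbb' (i=2, period=9)
emit factor 4: 'aaab' (i=11, period=4)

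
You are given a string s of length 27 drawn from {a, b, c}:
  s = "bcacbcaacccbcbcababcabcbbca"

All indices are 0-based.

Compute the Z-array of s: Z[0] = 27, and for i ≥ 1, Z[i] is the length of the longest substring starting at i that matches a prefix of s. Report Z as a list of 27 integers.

[27, 0, 0, 0, 3, 0, 0, 0, 0, 0, 0, 2, 0, 3, 0, 0, 1, 0, 3, 0, 0, 2, 0, 1, 3, 0, 0]

Z[0]=27
i=1: i≥r, start 0; Z[1]=0
i=2: i≥r, start 0; Z[2]=0
i=3: i≥r, start 0; Z[3]=0
i=4: i≥r, start 0; Z[4]=3 scan→box=[4,7)
i=5: min(r-i=2, Z[1]=0)=0; Z[5]=0
i=6: min(r-i=1, Z[2]=0)=0; Z[6]=0
i=7: i≥r, start 0; Z[7]=0
i=8: i≥r, start 0; Z[8]=0
i=9: i≥r, start 0; Z[9]=0
i=10: i≥r, start 0; Z[10]=0
i=11: i≥r, start 0; Z[11]=2 scan→box=[11,13)
i=12: min(r-i=1, Z[1]=0)=0; Z[12]=0
i=13: i≥r, start 0; Z[13]=3 scan→box=[13,16)
i=14: min(r-i=2, Z[1]=0)=0; Z[14]=0
i=15: min(r-i=1, Z[2]=0)=0; Z[15]=0
i=16: i≥r, start 0; Z[16]=1 scan→box=[16,17)
i=17: i≥r, start 0; Z[17]=0
i=18: i≥r, start 0; Z[18]=3 scan→box=[18,21)
i=19: min(r-i=2, Z[1]=0)=0; Z[19]=0
i=20: min(r-i=1, Z[2]=0)=0; Z[20]=0
i=21: i≥r, start 0; Z[21]=2 scan→box=[21,23)
i=22: min(r-i=1, Z[1]=0)=0; Z[22]=0
i=23: i≥r, start 0; Z[23]=1 scan→box=[23,24)
i=24: i≥r, start 0; Z[24]=3 scan→box=[24,27)
i=25: min(r-i=2, Z[1]=0)=0; Z[25]=0
i=26: min(r-i=1, Z[2]=0)=0; Z[26]=0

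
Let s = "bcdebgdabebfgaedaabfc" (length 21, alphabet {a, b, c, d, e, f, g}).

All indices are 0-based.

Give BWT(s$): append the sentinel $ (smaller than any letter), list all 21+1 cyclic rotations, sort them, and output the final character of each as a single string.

rank  rotation                last
    0  $bcdebgdabebfgaedaabfc  c
    1  aabfc$bcdebgdabebfgaed  d
    2  abebfgaedaabfc$bcdebgd  d
    3  abfc$bcdebgdabebfgaeda  a
    4  aedaabfc$bcdebgdabebfg  g
    5  bcdebgdabebfgaedaabfc$  $
    6  bebfgaedaabfc$bcdebgda  a
    7  bfc$bcdebgdabebfgaedaa  a
    8  bfgaedaabfc$bcdebgdabe  e
    9  bgdabebfgaedaabfc$bcde  e
   10  c$bcdebgdabebfgaedaabf  f
   11  cdebgdabebfgaedaabfc$b  b
   12  daabfc$bcdebgdabebfgae  e
   13  dabebfgaedaabfc$bcdebg  g
   14  debgdabebfgaedaabfc$bc  c
   15  ebfgaedaabfc$bcdebgdab  b
   16  ebgdabebfgaedaabfc$bcd  d
   17  edaabfc$bcdebgdabebfga  a
   18  fc$bcdebgdabebfgaedaab  b
   19  fgaedaabfc$bcdebgdabeb  b
   20  gaedaabfc$bcdebgdabebf  f
   21  gdabebfgaedaabfc$bcdeb  b

cddag$aaeefbegcbdabbfb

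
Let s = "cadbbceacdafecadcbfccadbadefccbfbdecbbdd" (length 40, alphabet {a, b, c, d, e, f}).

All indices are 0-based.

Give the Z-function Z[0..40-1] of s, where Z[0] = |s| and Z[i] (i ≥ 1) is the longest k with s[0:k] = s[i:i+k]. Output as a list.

[40, 0, 0, 0, 0, 1, 0, 0, 1, 0, 0, 0, 0, 3, 0, 0, 1, 0, 0, 1, 4, 0, 0, 0, 0, 0, 0, 0, 1, 1, 0, 0, 0, 0, 0, 1, 0, 0, 0, 0]

Z[0]=40
i=1: outside box; Z[1]=0
i=2: outside box; Z[2]=0
i=3: outside box; Z[3]=0
i=4: outside box; Z[4]=0
i=5: outside box; Z[5]=1 extend→box=[5,6)
i=6: outside box; Z[6]=0
i=7: outside box; Z[7]=0
i=8: outside box; Z[8]=1 extend→box=[8,9)
i=9: outside box; Z[9]=0
i=10: outside box; Z[10]=0
i=11: outside box; Z[11]=0
i=12: outside box; Z[12]=0
i=13: outside box; Z[13]=3 extend→box=[13,16)
i=14: min(r-i=2, Z[1]=0)=0; Z[14]=0
i=15: min(r-i=1, Z[2]=0)=0; Z[15]=0
i=16: outside box; Z[16]=1 extend→box=[16,17)
i=17: outside box; Z[17]=0
i=18: outside box; Z[18]=0
i=19: outside box; Z[19]=1 extend→box=[19,20)
i=20: outside box; Z[20]=4 extend→box=[20,24)
i=21: min(r-i=3, Z[1]=0)=0; Z[21]=0
i=22: min(r-i=2, Z[2]=0)=0; Z[22]=0
i=23: min(r-i=1, Z[3]=0)=0; Z[23]=0
i=24: outside box; Z[24]=0
i=25: outside box; Z[25]=0
i=26: outside box; Z[26]=0
i=27: outside box; Z[27]=0
i=28: outside box; Z[28]=1 extend→box=[28,29)
i=29: outside box; Z[29]=1 extend→box=[29,30)
i=30: outside box; Z[30]=0
i=31: outside box; Z[31]=0
i=32: outside box; Z[32]=0
i=33: outside box; Z[33]=0
i=34: outside box; Z[34]=0
i=35: outside box; Z[35]=1 extend→box=[35,36)
i=36: outside box; Z[36]=0
i=37: outside box; Z[37]=0
i=38: outside box; Z[38]=0
i=39: outside box; Z[39]=0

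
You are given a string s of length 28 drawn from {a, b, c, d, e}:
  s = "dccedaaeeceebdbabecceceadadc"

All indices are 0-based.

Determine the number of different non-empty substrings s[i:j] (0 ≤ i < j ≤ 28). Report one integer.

371

sorted suffixes:
  #0 SA[0]=5  'aaeeceebdbabecceceadadc'
  #1 SA[1]=15  'abecceceadadc'
  #2 SA[2]=23  'adadc'
  #3 SA[3]=25  'adc'
  #4 SA[4]=6  'aeeceebdbabecceceadadc'
  #5 SA[5]=14  'babecceceadadc'
  #6 SA[6]=12  'bdbabecceceadadc'
  #7 SA[7]=16  'becceceadadc'
  #8 SA[8]=27  'c'
  #9 SA[9]=18  'cceceadadc'
  #10 SA[10]=1  'ccedaaeeceebdbabecceceadadc'
  #11 SA[11]=21  'ceadadc'
  #12 SA[12]=19  'ceceadadc'
  #13 SA[13]=2  'cedaaeeceebdbabecceceadadc'
  #14 SA[14]=9  'ceebdbabecceceadadc'
  #15 SA[15]=4  'daaeeceebdbabecceceadadc'
  #16 SA[16]=24  'dadc'
  #17 SA[17]=13  'dbabecceceadadc'
  #18 SA[18]=26  'dc'
  #19 SA[19]=0  'dccedaaeeceebdbabecceceadadc'
  #20 SA[20]=22  'eadadc'
  #21 SA[21]=11  'ebdbabecceceadadc'
  #22 SA[22]=17  'ecceceadadc'
  #23 SA[23]=20  'eceadadc'
  #24 SA[24]=8  'eceebdbabecceceadadc'
  #25 SA[25]=3  'edaaeeceebdbabecceceadadc'
  #26 SA[26]=10  'eebdbabecceceadadc'
  #27 SA[27]=7  'eeceebdbabecceceadadc'

SA = [5, 15, 23, 25, 6, 14, 12, 16, 27, 18, 1, 21, 19, 2, 9, 4, 24, 13, 26, 0, 22, 11, 17, 20, 8, 3, 10, 7]
[i] adj suffixes → lcp
  [1] 5/15 → 1 ('a')
  [2] 15/23 → 1 ('a')
  [3] 23/25 → 2 ('ad')
  [4] 25/6 → 1 ('a')
  [5] 6/14 → 0 ('')
  [6] 14/12 → 1 ('b')
  [7] 12/16 → 1 ('b')
  [8] 16/27 → 0 ('')
  [9] 27/18 → 1 ('c')
  [10] 18/1 → 3 ('cce')
  [11] 1/21 → 1 ('c')
  [12] 21/19 → 2 ('ce')
  [13] 19/2 → 2 ('ce')
  [14] 2/9 → 2 ('ce')
  [15] 9/4 → 0 ('')
  [16] 4/24 → 2 ('da')
  [17] 24/13 → 1 ('d')
  [18] 13/26 → 1 ('d')
  [19] 26/0 → 2 ('dc')
  [20] 0/22 → 0 ('')
  [21] 22/11 → 1 ('e')
  [22] 11/17 → 1 ('e')
  [23] 17/20 → 2 ('ec')
  [24] 20/8 → 3 ('ece')
  [25] 8/3 → 1 ('e')
  [26] 3/10 → 1 ('e')
  [27] 10/7 → 2 ('ee')

n(n+1)/2 = 28·29/2 = 406
Σ LCP = 0 + 1 + 1 + 2 + 1 + 0 + 1 + 1 + 0 + 1 + 3 + 1 + 2 + 2 + 2 + 0 + 2 + 1 + 1 + 2 + 0 + 1 + 1 + 2 + 3 + 1 + 1 + 2 = 35
distinct = 406 − 35 = 371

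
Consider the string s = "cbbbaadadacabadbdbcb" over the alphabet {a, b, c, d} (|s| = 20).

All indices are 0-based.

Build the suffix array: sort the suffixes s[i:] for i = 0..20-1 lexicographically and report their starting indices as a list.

[4, 11, 9, 7, 5, 13, 19, 3, 12, 2, 1, 17, 15, 10, 18, 0, 8, 6, 16, 14]

sorted suffixes:
  #0 SA[0]=4  'aadadacabadbdbcb'
  #1 SA[1]=11  'abadbdbcb'
  #2 SA[2]=9  'acabadbdbcb'
  #3 SA[3]=7  'adacabadbdbcb'
  #4 SA[4]=5  'adadacabadbdbcb'
  #5 SA[5]=13  'adbdbcb'
  #6 SA[6]=19  'b'
  #7 SA[7]=3  'baadadacabadbdbcb'
  #8 SA[8]=12  'badbdbcb'
  #9 SA[9]=2  'bbaadadacabadbdbcb'
  #10 SA[10]=1  'bbbaadadacabadbdbcb'
  #11 SA[11]=17  'bcb'
  #12 SA[12]=15  'bdbcb'
  #13 SA[13]=10  'cabadbdbcb'
  #14 SA[14]=18  'cb'
  #15 SA[15]=0  'cbbbaadadacabadbdbcb'
  #16 SA[16]=8  'dacabadbdbcb'
  #17 SA[17]=6  'dadacabadbdbcb'
  #18 SA[18]=16  'dbcb'
  #19 SA[19]=14  'dbdbcb'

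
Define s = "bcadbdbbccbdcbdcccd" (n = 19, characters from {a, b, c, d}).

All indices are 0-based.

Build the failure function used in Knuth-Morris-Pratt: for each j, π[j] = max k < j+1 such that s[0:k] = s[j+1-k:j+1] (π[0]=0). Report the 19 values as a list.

π[0] = 0
j=1 s[j]='c': π[1]=0 (border '')
j=2 s[j]='a': π[2]=0 (border '')
j=3 s[j]='d': π[3]=0 (border '')
j=4 s[j]='b': π[4]=1 (border 'b')
j=5 s[j]='d': k: 1→0; π[5]=0 (border '')
j=6 s[j]='b': π[6]=1 (border 'b')
j=7 s[j]='b': k: 1→0; π[7]=1 (border 'b')
j=8 s[j]='c': π[8]=2 (border 'bc')
j=9 s[j]='c': k: 2→0; π[9]=0 (border '')
j=10 s[j]='b': π[10]=1 (border 'b')
j=11 s[j]='d': k: 1→0; π[11]=0 (border '')
j=12 s[j]='c': π[12]=0 (border '')
j=13 s[j]='b': π[13]=1 (border 'b')
j=14 s[j]='d': k: 1→0; π[14]=0 (border '')
j=15 s[j]='c': π[15]=0 (border '')
j=16 s[j]='c': π[16]=0 (border '')
j=17 s[j]='c': π[17]=0 (border '')
j=18 s[j]='d': π[18]=0 (border '')

[0, 0, 0, 0, 1, 0, 1, 1, 2, 0, 1, 0, 0, 1, 0, 0, 0, 0, 0]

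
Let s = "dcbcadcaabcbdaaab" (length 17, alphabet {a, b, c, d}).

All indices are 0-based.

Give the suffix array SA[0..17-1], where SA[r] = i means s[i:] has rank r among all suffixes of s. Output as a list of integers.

rank | idx | suffix
   0 |  13 | aaab
   1 |  14 | aab
   2 |   7 | aabcbdaaab
   3 |  15 | ab
   4 |   8 | abcbdaaab
   5 |   4 | adcaabcbdaaab
   6 |  16 | b
   7 |   2 | bcadcaabcbdaaab
   8 |   9 | bcbdaaab
   9 |  11 | bdaaab
  10 |   6 | caabcbdaaab
  11 |   3 | cadcaabcbdaaab
  12 |   1 | cbcadcaabcbdaaab
  13 |  10 | cbdaaab
  14 |  12 | daaab
  15 |   5 | dcaabcbdaaab
  16 |   0 | dcbcadcaabcbdaaab

[13, 14, 7, 15, 8, 4, 16, 2, 9, 11, 6, 3, 1, 10, 12, 5, 0]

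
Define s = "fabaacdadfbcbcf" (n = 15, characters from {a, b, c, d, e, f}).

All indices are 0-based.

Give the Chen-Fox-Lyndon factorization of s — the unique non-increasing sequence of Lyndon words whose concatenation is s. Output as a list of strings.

emit factor 1: 'f' (i=0, period=1)
emit factor 2: 'ab' (i=1, period=2)
emit factor 3: 'aacdadfbcbcf' (i=3, period=12)

["f", "ab", "aacdadfbcbcf"]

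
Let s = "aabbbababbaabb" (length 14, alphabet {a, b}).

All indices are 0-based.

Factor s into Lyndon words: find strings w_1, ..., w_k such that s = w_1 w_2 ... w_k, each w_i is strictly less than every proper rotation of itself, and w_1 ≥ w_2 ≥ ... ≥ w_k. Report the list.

["aabbbababb", "aabb"]

emit factor 1: 'aabbbababb' (i=0, period=10)
emit factor 2: 'aabb' (i=10, period=4)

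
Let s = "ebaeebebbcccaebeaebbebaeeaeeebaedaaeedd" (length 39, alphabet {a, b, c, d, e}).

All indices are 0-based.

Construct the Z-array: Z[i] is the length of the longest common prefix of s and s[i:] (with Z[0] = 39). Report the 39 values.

Z[0]=39
i=1: outside box; Z[1]=0
i=2: outside box; Z[2]=0
i=3: outside box; Z[3]=1 grow→box=[3,4)
i=4: outside box; Z[4]=2 grow→box=[4,6)
i=5: min(r-i=1, Z[1]=0)=0; Z[5]=0
i=6: outside box; Z[6]=2 grow→box=[6,8)
i=7: min(r-i=1, Z[1]=0)=0; Z[7]=0
i=8: outside box; Z[8]=0
i=9: outside box; Z[9]=0
i=10: outside box; Z[10]=0
i=11: outside box; Z[11]=0
i=12: outside box; Z[12]=0
i=13: outside box; Z[13]=2 grow→box=[13,15)
i=14: min(r-i=1, Z[1]=0)=0; Z[14]=0
i=15: outside box; Z[15]=1 grow→box=[15,16)
i=16: outside box; Z[16]=0
i=17: outside box; Z[17]=2 grow→box=[17,19)
i=18: min(r-i=1, Z[1]=0)=0; Z[18]=0
i=19: outside box; Z[19]=0
i=20: outside box; Z[20]=5 grow→box=[20,25)
i=21: min(r-i=4, Z[1]=0)=0; Z[21]=0
i=22: min(r-i=3, Z[2]=0)=0; Z[22]=0
i=23: min(r-i=2, Z[3]=1)=1; Z[23]=1
i=24: min(r-i=1, Z[4]=2)=1; Z[24]=1
i=25: outside box; Z[25]=0
i=26: outside box; Z[26]=1 grow→box=[26,27)
i=27: outside box; Z[27]=1 grow→box=[27,28)
i=28: outside box; Z[28]=4 grow→box=[28,32)
i=29: min(r-i=3, Z[1]=0)=0; Z[29]=0
i=30: min(r-i=2, Z[2]=0)=0; Z[30]=0
i=31: min(r-i=1, Z[3]=1)=1; Z[31]=1
i=32: outside box; Z[32]=0
i=33: outside box; Z[33]=0
i=34: outside box; Z[34]=0
i=35: outside box; Z[35]=1 grow→box=[35,36)
i=36: outside box; Z[36]=1 grow→box=[36,37)
i=37: outside box; Z[37]=0
i=38: outside box; Z[38]=0

[39, 0, 0, 1, 2, 0, 2, 0, 0, 0, 0, 0, 0, 2, 0, 1, 0, 2, 0, 0, 5, 0, 0, 1, 1, 0, 1, 1, 4, 0, 0, 1, 0, 0, 0, 1, 1, 0, 0]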